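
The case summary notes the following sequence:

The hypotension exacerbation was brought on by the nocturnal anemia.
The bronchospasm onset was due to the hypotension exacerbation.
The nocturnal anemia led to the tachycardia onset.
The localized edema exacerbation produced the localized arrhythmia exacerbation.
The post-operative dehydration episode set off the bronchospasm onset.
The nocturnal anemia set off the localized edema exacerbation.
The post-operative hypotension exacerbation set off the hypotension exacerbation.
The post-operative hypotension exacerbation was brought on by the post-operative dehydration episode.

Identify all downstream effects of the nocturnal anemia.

the bronchospasm onset, the hypotension exacerbation, the localized arrhythmia exacerbation, the localized edema exacerbation, the tachycardia onset

Direct effects: the localized edema exacerbation, the hypotension exacerbation, the tachycardia onset.
2 steps out: the localized arrhythmia exacerbation, the bronchospasm onset.
Not reachable from it: the post-operative dehydration episode, the post-operative hypotension exacerbation.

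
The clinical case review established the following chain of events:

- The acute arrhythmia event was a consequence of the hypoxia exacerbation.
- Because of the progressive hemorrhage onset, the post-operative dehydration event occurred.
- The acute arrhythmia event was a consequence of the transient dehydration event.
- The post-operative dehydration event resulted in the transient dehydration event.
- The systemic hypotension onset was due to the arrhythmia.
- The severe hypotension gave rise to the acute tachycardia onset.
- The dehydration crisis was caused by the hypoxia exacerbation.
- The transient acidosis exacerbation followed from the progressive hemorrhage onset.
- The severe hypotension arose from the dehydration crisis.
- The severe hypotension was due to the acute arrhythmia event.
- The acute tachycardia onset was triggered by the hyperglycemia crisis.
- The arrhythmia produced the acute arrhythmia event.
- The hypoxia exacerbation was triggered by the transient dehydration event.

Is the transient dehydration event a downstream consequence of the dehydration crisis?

The dehydration crisis leads to the severe hypotension, the acute tachycardia onset; the transient dehydration event is not among them.

No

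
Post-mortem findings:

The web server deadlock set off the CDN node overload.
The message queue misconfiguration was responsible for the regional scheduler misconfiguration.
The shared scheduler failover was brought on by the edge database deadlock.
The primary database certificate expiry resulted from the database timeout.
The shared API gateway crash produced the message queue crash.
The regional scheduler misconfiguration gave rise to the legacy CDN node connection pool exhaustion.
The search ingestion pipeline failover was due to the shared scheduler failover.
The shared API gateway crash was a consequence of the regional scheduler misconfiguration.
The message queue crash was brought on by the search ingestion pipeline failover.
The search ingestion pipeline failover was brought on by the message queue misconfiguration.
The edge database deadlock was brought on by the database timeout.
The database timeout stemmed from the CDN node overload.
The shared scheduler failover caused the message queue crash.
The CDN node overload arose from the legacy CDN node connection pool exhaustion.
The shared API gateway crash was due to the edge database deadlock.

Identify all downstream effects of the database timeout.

the edge database deadlock, the message queue crash, the primary database certificate expiry, the search ingestion pipeline failover, the shared API gateway crash, the shared scheduler failover

Direct effects: the primary database certificate expiry, the edge database deadlock.
2 steps out: the shared scheduler failover, the shared API gateway crash.
3 steps out: the search ingestion pipeline failover, the message queue crash.
Not reachable from it: the web server deadlock, the message queue misconfiguration, the regional scheduler misconfiguration, the legacy CDN node connection pool exhaustion, the CDN node overload.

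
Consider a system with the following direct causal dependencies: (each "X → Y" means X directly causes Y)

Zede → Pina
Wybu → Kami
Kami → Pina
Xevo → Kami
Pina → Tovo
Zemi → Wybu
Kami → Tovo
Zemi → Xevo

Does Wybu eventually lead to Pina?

There is a causal chain: Wybu → Kami → Pina.

Yes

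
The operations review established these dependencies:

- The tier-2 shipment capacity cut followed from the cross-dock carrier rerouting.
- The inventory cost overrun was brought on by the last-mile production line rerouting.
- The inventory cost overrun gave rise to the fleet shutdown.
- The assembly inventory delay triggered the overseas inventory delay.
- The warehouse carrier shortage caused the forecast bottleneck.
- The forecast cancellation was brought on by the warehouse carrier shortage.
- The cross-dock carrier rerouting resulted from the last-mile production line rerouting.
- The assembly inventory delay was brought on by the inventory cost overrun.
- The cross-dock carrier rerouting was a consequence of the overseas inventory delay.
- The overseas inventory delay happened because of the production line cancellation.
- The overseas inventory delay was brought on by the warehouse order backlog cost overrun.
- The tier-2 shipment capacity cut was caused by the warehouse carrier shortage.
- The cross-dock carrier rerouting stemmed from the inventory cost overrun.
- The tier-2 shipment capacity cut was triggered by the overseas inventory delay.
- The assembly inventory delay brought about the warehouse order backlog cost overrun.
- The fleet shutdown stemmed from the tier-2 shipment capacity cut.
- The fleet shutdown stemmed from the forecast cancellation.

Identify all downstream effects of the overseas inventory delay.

Direct effects: the cross-dock carrier rerouting, the tier-2 shipment capacity cut.
2 steps out: the fleet shutdown.
Not reachable from it: the warehouse carrier shortage, the last-mile production line rerouting, the inventory cost overrun, the assembly inventory delay, the warehouse order backlog cost overrun, the production line cancellation, the forecast bottleneck, the forecast cancellation.

the cross-dock carrier rerouting, the fleet shutdown, the tier-2 shipment capacity cut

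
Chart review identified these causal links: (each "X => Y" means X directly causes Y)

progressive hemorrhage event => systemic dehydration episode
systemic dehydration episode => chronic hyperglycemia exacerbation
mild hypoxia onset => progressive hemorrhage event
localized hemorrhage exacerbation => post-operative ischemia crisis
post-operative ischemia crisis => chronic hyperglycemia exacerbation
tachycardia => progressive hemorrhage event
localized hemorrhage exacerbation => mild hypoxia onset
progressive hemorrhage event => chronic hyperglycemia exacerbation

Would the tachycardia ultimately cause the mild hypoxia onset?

The tachycardia leads to the progressive hemorrhage event, the systemic dehydration episode, the chronic hyperglycemia exacerbation; the mild hypoxia onset is not among them.

No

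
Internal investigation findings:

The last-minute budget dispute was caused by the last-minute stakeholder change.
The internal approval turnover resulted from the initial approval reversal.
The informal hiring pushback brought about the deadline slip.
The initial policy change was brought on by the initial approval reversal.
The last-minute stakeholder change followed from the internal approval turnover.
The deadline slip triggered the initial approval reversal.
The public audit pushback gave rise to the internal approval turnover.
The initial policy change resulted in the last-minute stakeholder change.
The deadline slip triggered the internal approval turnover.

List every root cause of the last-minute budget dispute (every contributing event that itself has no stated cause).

the informal hiring pushback, the public audit pushback

Tracing upstream from the last-minute budget dispute: the last-minute budget dispute ← the last-minute stakeholder change ← the internal approval turnover ← the deadline slip ← the informal hiring pushback.
A separate upstream branch: the last-minute budget dispute ← the last-minute stakeholder change ← the internal approval turnover ← the public audit pushback.
Each of those chain origins has no stated cause.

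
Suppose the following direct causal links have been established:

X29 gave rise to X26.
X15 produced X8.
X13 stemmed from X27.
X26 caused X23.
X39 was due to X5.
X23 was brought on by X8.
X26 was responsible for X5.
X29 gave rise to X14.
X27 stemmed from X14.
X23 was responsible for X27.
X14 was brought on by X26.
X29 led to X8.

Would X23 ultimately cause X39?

X23 leads to X27, X13; X39 is not among them.

No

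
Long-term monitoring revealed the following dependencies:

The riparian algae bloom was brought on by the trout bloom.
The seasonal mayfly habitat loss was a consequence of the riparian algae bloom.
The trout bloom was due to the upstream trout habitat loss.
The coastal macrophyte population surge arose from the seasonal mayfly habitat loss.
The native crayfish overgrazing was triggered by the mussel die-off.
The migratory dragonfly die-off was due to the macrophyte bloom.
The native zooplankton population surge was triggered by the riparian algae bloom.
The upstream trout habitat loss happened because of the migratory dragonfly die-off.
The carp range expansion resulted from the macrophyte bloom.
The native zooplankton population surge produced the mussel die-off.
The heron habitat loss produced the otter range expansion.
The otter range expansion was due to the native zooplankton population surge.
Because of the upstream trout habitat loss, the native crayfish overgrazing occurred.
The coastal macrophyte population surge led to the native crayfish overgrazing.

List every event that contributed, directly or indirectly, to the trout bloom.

the macrophyte bloom, the migratory dragonfly die-off, the upstream trout habitat loss

Immediate cause of the trout bloom: the upstream trout habitat loss.
Further upstream: the macrophyte bloom, the migratory dragonfly die-off.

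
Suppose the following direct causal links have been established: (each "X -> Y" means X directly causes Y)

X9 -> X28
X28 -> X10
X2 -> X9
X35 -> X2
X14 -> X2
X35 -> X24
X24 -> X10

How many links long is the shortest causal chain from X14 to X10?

4

Shortest chain: X14 → X2 → X9 → X28 → X10.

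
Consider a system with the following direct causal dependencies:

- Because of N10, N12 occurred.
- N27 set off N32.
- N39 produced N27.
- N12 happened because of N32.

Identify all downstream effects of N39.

Direct effects: N27.
2 steps out: N32.
3 steps out: N12.
Not reachable from it: N10.

N12, N27, N32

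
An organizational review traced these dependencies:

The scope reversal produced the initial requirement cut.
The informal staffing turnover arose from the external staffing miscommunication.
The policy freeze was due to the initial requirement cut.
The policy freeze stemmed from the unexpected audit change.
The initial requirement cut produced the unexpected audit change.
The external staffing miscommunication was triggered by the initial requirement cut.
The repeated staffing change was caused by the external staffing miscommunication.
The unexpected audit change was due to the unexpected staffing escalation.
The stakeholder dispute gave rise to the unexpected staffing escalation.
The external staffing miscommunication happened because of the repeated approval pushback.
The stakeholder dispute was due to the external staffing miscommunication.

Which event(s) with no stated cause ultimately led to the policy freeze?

Tracing upstream from the policy freeze: the policy freeze ← the initial requirement cut ← the scope reversal.
A separate upstream branch: the policy freeze ← the unexpected audit change ← the unexpected staffing escalation ← the stakeholder dispute ← the external staffing miscommunication ← the repeated approval pushback.
Each of those chain origins has no stated cause.

the repeated approval pushback, the scope reversal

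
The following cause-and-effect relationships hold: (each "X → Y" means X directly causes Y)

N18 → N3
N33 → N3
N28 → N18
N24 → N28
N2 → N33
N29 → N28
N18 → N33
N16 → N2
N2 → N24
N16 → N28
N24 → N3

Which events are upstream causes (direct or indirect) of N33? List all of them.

Immediate causes of N33: N2, N18.
Further upstream: N16, N24, N28, N29.

N16, N18, N2, N24, N28, N29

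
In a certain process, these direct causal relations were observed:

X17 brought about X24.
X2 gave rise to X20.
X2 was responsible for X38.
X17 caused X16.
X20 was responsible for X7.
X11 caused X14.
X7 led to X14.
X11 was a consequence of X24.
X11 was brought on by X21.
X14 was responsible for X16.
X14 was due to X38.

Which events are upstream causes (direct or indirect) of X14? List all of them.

X11, X17, X2, X20, X21, X24, X38, X7

Immediate causes of X14: X38, X7, X11.
Further upstream: X2, X20, X17, X24, X21.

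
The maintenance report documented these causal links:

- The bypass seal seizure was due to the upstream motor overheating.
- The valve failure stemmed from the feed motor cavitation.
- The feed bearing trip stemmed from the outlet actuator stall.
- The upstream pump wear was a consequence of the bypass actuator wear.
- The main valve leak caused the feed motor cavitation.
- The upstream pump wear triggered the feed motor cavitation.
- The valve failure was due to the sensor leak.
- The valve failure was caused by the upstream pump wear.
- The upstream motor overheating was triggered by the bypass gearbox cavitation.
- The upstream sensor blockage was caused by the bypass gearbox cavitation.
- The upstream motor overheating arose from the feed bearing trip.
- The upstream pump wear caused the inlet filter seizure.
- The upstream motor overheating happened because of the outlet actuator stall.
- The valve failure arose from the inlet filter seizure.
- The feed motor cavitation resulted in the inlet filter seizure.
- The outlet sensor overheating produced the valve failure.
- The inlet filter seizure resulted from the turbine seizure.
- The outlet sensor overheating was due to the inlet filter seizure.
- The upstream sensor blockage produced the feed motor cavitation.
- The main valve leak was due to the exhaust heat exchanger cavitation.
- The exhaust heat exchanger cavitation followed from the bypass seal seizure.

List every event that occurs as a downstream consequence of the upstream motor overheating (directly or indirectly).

the bypass seal seizure, the exhaust heat exchanger cavitation, the feed motor cavitation, the inlet filter seizure, the main valve leak, the outlet sensor overheating, the valve failure

Direct effects: the bypass seal seizure.
2 steps out: the exhaust heat exchanger cavitation.
3 steps out: the main valve leak.
4 steps out: the feed motor cavitation.
5 steps out: the inlet filter seizure, the valve failure.
6 steps out: the outlet sensor overheating.
Not reachable from it: the bypass gearbox cavitation, the upstream sensor blockage, the outlet actuator stall, the turbine seizure, the feed bearing trip, the bypass actuator wear, the sensor leak, the upstream pump wear.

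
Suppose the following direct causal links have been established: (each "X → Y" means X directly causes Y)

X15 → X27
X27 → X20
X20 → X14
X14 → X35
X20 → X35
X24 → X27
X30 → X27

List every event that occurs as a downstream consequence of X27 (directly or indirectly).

X14, X20, X35

Direct effects: X20.
2 steps out: X14, X35.
Not reachable from it: X15, X30, X24.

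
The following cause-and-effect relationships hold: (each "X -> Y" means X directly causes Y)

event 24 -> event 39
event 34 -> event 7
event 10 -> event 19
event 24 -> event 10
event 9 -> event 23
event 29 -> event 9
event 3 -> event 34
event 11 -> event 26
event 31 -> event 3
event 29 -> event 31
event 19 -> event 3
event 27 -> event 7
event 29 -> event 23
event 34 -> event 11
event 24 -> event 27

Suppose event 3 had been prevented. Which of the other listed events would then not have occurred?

event 11, event 26, event 34

Downstream of event 3: event 34, event 11, event 26, event 7.
Of those, still caused via another path: event 7.
The remainder have no surviving cause.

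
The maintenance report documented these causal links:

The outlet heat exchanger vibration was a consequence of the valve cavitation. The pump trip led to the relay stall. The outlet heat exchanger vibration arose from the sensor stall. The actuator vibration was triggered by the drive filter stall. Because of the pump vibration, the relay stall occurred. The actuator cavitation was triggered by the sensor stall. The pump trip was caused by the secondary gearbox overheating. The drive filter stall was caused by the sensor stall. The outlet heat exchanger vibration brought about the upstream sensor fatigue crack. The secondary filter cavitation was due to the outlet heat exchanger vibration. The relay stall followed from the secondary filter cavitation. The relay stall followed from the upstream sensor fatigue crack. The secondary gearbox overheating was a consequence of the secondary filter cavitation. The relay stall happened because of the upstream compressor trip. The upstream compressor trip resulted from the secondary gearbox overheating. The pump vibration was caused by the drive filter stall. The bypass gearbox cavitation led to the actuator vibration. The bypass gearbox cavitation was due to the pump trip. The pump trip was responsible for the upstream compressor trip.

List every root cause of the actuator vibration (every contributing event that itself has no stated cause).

Tracing upstream from the actuator vibration: the actuator vibration ← the drive filter stall ← the sensor stall.
A separate upstream branch: the actuator vibration ← the bypass gearbox cavitation ← the pump trip ← the secondary gearbox overheating ← the secondary filter cavitation ← the outlet heat exchanger vibration ← the valve cavitation.
Each of those chain origins has no stated cause.

the sensor stall, the valve cavitation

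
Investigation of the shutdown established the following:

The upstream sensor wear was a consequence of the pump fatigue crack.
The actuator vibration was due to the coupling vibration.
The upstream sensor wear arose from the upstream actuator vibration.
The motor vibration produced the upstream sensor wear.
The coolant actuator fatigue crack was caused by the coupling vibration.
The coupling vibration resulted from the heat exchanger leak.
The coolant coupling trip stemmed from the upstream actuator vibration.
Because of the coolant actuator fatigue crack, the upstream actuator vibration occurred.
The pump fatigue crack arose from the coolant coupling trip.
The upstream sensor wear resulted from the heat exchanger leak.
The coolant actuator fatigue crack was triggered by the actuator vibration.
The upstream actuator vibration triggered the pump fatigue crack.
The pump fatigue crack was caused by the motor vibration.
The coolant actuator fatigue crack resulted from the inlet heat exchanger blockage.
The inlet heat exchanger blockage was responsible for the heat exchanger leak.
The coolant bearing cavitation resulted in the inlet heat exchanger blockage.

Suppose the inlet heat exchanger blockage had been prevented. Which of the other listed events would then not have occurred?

Downstream of the inlet heat exchanger blockage: the heat exchanger leak, the coupling vibration, the actuator vibration, the coolant actuator fatigue crack, the upstream actuator vibration, the coolant coupling trip, the pump fatigue crack, the upstream sensor wear.
Of those, still caused via another path: the pump fatigue crack, the upstream sensor wear.
The remainder have no surviving cause.

the actuator vibration, the coolant actuator fatigue crack, the coolant coupling trip, the coupling vibration, the heat exchanger leak, the upstream actuator vibration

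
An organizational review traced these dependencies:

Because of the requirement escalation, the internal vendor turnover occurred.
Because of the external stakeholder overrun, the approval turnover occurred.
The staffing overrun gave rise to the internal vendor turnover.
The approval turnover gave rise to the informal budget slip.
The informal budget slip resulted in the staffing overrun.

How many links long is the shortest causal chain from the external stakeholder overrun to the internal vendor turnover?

Shortest chain: the external stakeholder overrun → the approval turnover → the informal budget slip → the staffing overrun → the internal vendor turnover.

4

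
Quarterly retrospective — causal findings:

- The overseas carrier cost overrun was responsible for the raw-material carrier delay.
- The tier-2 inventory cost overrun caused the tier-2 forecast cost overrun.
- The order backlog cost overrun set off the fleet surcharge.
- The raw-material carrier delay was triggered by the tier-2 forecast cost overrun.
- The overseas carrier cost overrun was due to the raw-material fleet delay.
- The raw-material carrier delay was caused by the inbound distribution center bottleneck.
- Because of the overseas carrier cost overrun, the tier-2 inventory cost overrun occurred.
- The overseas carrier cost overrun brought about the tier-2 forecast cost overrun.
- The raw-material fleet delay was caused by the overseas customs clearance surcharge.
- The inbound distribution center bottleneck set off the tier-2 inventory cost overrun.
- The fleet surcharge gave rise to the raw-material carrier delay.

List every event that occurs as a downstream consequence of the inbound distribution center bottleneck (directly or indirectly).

the raw-material carrier delay, the tier-2 forecast cost overrun, the tier-2 inventory cost overrun

Direct effects: the tier-2 inventory cost overrun, the raw-material carrier delay.
2 steps out: the tier-2 forecast cost overrun.
Not reachable from it: the order backlog cost overrun, the overseas customs clearance surcharge, the raw-material fleet delay, the overseas carrier cost overrun, the fleet surcharge.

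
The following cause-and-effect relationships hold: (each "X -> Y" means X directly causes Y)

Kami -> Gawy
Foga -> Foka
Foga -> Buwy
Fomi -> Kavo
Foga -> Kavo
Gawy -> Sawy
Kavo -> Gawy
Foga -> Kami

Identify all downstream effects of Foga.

Direct effects: Kavo, Foka, Kami, Buwy.
2 steps out: Gawy.
3 steps out: Sawy.
Not reachable from it: Fomi.

Buwy, Foka, Gawy, Kami, Kavo, Sawy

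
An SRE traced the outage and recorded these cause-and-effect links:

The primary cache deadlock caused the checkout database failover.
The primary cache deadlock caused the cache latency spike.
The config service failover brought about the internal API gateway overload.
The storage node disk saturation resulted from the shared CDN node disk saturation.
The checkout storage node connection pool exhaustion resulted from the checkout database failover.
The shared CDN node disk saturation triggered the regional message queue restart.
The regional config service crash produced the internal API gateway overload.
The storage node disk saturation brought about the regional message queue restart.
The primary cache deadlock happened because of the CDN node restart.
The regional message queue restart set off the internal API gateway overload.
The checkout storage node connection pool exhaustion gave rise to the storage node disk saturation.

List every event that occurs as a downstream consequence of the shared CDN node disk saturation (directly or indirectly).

the internal API gateway overload, the regional message queue restart, the storage node disk saturation

Direct effects: the storage node disk saturation, the regional message queue restart.
2 steps out: the internal API gateway overload.
Not reachable from it: the CDN node restart, the primary cache deadlock, the cache latency spike, the checkout database failover, the checkout storage node connection pool exhaustion, the config service failover, the regional config service crash.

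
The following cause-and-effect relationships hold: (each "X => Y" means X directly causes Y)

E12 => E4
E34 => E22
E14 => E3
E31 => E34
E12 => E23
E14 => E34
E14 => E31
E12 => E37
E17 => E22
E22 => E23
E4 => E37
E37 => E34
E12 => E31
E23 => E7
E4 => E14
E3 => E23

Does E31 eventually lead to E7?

There is a causal chain: E31 → E34 → E22 → E23 → E7.

Yes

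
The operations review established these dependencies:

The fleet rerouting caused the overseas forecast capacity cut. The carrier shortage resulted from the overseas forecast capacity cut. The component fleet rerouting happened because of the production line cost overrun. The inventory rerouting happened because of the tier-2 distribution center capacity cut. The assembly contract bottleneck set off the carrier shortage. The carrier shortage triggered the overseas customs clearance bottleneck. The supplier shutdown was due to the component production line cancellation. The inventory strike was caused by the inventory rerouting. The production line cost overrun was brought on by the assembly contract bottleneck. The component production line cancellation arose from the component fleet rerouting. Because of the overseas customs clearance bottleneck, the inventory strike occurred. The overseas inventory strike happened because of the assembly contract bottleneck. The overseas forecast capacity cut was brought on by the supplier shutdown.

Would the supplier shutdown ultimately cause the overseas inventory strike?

The supplier shutdown leads to the overseas forecast capacity cut, the carrier shortage, the overseas customs clearance bottleneck, the inventory strike; the overseas inventory strike is not among them.

No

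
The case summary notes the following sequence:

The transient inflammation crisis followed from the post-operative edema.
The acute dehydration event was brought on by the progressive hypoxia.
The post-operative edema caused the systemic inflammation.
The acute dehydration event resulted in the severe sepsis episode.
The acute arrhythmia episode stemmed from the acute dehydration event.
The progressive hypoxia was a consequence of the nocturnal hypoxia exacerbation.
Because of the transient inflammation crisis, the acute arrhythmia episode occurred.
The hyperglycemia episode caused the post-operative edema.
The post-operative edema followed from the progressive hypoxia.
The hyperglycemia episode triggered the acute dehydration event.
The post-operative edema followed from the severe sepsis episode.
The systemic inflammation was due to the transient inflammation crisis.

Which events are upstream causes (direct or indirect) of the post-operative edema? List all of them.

Immediate causes of the post-operative edema: the hyperglycemia episode, the progressive hypoxia, the severe sepsis episode.
Further upstream: the nocturnal hypoxia exacerbation, the acute dehydration event.

the acute dehydration event, the hyperglycemia episode, the nocturnal hypoxia exacerbation, the progressive hypoxia, the severe sepsis episode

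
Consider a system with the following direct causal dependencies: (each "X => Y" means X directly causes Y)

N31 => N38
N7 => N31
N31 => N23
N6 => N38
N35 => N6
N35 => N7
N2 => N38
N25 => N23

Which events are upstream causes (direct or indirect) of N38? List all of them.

Immediate causes of N38: N31, N6, N2.
Further upstream: N35, N7.

N2, N31, N35, N6, N7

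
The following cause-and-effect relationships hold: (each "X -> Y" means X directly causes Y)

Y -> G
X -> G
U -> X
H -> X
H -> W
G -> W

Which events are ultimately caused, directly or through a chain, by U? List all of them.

Direct effects: X.
2 steps out: G.
3 steps out: W.
Not reachable from it: Y, H.

G, W, X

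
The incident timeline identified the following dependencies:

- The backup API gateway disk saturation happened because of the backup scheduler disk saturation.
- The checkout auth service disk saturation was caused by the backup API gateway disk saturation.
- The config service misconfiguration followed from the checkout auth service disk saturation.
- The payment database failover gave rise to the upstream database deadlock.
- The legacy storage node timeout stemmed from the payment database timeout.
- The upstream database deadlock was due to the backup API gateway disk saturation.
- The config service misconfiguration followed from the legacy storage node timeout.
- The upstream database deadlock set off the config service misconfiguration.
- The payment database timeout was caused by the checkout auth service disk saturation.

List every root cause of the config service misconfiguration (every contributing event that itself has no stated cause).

Tracing upstream from the config service misconfiguration: the config service misconfiguration ← the checkout auth service disk saturation ← the backup API gateway disk saturation ← the backup scheduler disk saturation.
A separate upstream branch: the config service misconfiguration ← the upstream database deadlock ← the payment database failover.
Each of those chain origins has no stated cause.

the backup scheduler disk saturation, the payment database failover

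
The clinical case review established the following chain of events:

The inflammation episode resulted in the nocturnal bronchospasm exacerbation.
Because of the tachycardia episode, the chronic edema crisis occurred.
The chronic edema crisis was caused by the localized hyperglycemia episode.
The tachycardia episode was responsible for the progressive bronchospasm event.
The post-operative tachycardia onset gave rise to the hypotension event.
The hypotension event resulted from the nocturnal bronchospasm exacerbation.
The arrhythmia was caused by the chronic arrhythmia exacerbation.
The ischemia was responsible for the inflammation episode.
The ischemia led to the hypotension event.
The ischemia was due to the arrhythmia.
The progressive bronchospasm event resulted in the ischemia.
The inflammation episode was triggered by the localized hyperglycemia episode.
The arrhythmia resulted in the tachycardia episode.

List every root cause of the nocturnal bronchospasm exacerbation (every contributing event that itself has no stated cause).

the chronic arrhythmia exacerbation, the localized hyperglycemia episode

Tracing upstream from the nocturnal bronchospasm exacerbation: the nocturnal bronchospasm exacerbation ← the inflammation episode ← the ischemia ← the arrhythmia ← the chronic arrhythmia exacerbation.
A separate upstream branch: the nocturnal bronchospasm exacerbation ← the inflammation episode ← the localized hyperglycemia episode.
Each of those chain origins has no stated cause.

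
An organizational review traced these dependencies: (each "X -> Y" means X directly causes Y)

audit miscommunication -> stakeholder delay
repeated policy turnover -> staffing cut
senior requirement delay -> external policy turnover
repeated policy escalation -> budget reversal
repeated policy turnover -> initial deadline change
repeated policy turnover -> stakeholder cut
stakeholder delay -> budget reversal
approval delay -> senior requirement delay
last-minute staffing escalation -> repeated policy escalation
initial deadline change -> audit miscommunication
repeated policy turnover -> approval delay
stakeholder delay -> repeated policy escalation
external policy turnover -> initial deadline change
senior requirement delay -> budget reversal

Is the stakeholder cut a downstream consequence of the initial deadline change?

No

The initial deadline change leads to the audit miscommunication, the stakeholder delay, the repeated policy escalation, the budget reversal; the stakeholder cut is not among them.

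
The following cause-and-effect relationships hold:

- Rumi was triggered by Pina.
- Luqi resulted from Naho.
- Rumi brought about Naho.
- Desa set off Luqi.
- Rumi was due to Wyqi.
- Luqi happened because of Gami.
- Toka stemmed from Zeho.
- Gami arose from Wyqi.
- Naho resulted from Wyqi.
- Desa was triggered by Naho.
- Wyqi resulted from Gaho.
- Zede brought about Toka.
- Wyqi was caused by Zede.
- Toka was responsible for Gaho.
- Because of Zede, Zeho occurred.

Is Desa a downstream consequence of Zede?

There is a causal chain: Zede → Wyqi → Naho → Desa.

Yes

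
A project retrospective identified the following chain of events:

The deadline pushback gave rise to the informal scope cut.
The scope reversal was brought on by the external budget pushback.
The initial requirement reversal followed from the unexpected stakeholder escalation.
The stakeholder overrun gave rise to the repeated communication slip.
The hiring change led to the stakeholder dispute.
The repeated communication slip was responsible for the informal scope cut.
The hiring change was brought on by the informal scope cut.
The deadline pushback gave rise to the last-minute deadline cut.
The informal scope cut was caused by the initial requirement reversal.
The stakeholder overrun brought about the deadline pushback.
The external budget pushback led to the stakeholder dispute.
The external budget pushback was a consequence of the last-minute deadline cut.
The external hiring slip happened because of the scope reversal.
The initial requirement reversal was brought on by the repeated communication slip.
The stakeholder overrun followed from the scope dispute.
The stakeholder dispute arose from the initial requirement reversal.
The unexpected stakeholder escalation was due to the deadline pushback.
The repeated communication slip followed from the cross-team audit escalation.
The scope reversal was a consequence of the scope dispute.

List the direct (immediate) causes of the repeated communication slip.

Upstream contributors include the scope dispute, but only the cross-team audit escalation, the stakeholder overrun feed directly into the repeated communication slip.

the cross-team audit escalation, the stakeholder overrun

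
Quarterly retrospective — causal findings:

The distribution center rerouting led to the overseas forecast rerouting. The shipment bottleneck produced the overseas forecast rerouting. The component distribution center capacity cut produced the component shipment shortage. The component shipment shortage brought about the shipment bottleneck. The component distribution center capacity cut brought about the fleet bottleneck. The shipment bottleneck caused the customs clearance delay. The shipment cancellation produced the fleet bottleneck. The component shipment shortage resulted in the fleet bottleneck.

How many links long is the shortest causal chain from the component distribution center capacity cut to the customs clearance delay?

Shortest chain: the component distribution center capacity cut → the component shipment shortage → the shipment bottleneck → the customs clearance delay.

3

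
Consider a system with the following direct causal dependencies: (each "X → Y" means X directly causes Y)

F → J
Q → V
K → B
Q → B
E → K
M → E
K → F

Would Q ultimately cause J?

No

Q leads to V, B; J is not among them.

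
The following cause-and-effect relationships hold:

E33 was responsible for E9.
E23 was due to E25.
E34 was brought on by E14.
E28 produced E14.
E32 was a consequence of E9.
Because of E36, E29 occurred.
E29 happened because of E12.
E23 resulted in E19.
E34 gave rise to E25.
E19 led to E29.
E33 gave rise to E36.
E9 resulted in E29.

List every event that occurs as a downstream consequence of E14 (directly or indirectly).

E19, E23, E25, E29, E34

Direct effects: E34.
2 steps out: E25.
3 steps out: E23.
4 steps out: E19.
5 steps out: E29.
Not reachable from it: E33, E9, E36, E28, E32, E12.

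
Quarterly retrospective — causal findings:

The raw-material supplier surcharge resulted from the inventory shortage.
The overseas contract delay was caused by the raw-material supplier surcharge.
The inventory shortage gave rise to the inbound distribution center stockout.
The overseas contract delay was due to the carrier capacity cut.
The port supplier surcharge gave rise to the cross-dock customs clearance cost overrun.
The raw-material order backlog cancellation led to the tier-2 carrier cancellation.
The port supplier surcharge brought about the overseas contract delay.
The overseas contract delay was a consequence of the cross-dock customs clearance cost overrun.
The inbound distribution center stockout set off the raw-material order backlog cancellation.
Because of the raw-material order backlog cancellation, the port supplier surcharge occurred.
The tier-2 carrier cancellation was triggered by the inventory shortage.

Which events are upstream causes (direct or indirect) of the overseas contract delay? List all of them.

Immediate causes of the overseas contract delay: the raw-material supplier surcharge, the port supplier surcharge, the cross-dock customs clearance cost overrun, the carrier capacity cut.
Further upstream: the inventory shortage, the inbound distribution center stockout, the raw-material order backlog cancellation.

the carrier capacity cut, the cross-dock customs clearance cost overrun, the inbound distribution center stockout, the inventory shortage, the port supplier surcharge, the raw-material order backlog cancellation, the raw-material supplier surcharge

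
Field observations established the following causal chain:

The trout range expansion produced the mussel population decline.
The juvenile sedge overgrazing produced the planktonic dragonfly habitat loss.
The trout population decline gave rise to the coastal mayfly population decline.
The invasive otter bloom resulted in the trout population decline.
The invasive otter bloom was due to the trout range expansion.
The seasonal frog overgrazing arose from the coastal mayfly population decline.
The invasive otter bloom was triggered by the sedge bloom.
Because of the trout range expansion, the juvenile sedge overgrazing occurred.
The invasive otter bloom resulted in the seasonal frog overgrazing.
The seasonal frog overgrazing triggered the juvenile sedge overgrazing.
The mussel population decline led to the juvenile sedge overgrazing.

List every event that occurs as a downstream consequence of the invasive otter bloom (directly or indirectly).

Direct effects: the trout population decline, the seasonal frog overgrazing.
2 steps out: the coastal mayfly population decline, the juvenile sedge overgrazing.
3 steps out: the planktonic dragonfly habitat loss.
Not reachable from it: the trout range expansion, the sedge bloom, the mussel population decline.

the coastal mayfly population decline, the juvenile sedge overgrazing, the planktonic dragonfly habitat loss, the seasonal frog overgrazing, the trout population decline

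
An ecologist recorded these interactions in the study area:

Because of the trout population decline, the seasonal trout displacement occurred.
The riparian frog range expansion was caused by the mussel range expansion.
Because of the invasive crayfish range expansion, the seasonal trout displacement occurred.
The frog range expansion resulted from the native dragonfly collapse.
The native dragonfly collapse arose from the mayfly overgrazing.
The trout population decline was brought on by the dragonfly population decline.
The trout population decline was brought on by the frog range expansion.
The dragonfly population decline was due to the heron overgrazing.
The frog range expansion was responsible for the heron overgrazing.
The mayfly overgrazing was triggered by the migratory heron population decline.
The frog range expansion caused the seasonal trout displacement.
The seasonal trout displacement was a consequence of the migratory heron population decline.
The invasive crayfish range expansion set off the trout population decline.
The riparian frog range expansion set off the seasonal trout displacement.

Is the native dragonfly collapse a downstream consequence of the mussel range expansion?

The mussel range expansion leads to the riparian frog range expansion, the seasonal trout displacement; the native dragonfly collapse is not among them.

No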